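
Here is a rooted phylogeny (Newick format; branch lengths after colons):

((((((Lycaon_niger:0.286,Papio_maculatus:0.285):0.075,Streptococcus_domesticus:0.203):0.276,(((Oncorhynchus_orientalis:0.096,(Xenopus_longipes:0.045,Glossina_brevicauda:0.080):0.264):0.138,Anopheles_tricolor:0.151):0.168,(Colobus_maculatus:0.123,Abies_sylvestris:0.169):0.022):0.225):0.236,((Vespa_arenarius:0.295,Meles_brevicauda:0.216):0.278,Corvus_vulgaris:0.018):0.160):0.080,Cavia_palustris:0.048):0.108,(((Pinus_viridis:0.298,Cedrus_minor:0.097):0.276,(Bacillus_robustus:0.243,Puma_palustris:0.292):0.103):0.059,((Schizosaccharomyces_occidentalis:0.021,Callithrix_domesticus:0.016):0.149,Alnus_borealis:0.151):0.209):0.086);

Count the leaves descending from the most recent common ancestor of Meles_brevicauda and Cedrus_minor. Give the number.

The MRCA of Meles_brevicauda and Cedrus_minor is the root, so the clade is the entire tree.
That clade contains 20 terminal taxa: Abies_sylvestris, Alnus_borealis, Anopheles_tricolor, Bacillus_robustus, Callithrix_domesticus, Cavia_palustris, Cedrus_minor, Colobus_maculatus, Corvus_vulgaris, Glossina_brevicauda, Lycaon_niger, Meles_brevicauda, Oncorhynchus_orientalis, Papio_maculatus, Pinus_viridis, Puma_palustris, Schizosaccharomyces_occidentalis, Streptococcus_domesticus, Vespa_arenarius, Xenopus_longipes.

20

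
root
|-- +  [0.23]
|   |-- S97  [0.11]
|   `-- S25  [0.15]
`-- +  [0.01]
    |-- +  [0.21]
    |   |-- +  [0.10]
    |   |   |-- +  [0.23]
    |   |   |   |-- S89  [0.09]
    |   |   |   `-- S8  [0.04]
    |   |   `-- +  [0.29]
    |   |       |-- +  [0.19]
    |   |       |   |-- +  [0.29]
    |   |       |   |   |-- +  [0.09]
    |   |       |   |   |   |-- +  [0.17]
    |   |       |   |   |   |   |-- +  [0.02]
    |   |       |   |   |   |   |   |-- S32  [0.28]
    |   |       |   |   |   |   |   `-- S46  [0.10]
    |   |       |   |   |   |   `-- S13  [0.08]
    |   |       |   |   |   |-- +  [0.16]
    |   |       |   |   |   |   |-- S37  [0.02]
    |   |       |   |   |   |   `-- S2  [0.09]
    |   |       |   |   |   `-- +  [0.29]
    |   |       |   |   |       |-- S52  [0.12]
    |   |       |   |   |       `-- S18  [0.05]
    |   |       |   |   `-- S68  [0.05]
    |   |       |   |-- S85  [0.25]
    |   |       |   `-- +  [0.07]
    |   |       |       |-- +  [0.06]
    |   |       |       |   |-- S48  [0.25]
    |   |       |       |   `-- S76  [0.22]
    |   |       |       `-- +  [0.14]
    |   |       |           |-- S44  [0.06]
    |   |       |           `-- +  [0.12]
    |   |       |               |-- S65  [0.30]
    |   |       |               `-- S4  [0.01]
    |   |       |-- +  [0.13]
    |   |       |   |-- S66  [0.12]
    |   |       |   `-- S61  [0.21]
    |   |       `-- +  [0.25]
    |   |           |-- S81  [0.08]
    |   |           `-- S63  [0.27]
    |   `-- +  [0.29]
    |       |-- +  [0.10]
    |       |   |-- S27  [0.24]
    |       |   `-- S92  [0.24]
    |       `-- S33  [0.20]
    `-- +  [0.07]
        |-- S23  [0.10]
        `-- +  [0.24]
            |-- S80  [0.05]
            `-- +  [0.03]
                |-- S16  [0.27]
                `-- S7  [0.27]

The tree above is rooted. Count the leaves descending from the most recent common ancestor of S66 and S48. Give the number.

The MRCA of S66 and S48 is the node subtending ((((((S32,S46),S13),(S37,S2),(S52,S18)),S68),S85,((S48,S76),(S44,(S65,S4)))),(S66,S61),(S81,S63)).
That clade contains 18 terminal taxa: S13, S18, S2, S32, S37, S4, S44, S46, S48, S52, S61, S63, S65, S66, S68, S76, S81, S85.

18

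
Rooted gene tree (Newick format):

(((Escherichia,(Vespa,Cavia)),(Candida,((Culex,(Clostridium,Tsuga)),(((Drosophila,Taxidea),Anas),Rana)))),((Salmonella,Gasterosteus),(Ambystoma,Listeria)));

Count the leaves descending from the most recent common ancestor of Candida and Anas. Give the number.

The MRCA of Candida and Anas is the node subtending (Candida,((Culex,(Clostridium,Tsuga)),(((Drosophila,Taxidea),Anas),Rana))).
That clade contains 8 terminal taxa: Anas, Candida, Clostridium, Culex, Drosophila, Rana, Taxidea, Tsuga.

8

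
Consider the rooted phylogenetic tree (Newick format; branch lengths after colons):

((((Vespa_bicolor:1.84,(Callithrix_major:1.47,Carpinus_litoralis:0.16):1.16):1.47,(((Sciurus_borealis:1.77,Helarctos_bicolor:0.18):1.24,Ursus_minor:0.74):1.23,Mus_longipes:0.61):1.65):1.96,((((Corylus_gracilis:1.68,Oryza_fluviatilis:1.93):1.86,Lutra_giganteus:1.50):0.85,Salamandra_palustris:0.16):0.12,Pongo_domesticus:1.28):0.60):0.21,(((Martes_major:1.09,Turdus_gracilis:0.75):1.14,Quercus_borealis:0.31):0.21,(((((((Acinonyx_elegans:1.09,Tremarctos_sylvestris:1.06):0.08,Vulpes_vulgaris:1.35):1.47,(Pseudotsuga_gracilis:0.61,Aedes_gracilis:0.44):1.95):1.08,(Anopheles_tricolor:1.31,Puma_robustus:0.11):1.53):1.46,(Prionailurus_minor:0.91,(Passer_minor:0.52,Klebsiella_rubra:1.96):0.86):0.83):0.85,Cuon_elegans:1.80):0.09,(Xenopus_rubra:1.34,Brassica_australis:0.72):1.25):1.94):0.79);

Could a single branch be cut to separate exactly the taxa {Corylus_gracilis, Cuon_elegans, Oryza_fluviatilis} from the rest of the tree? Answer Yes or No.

The MRCA of the listed taxa is the root, so the smallest clade containing them is the whole tree.
That clade also contains Acinonyx_elegans, Aedes_gracilis, Anopheles_tricolor, Brassica_australis, Callithrix_major, Carpinus_litoralis, Helarctos_bicolor, Klebsiella_rubra, Lutra_giganteus, Martes_major, Mus_longipes, Passer_minor, Pongo_domesticus, Prionailurus_minor, Pseudotsuga_gracilis, Puma_robustus, Quercus_borealis, Salamandra_palustris, Sciurus_borealis, Tremarctos_sylvestris, Turdus_gracilis, Ursus_minor, Vespa_bicolor, Vulpes_vulgaris, Xenopus_rubra, which are not in the proposed group, so the group is not monophyletic.

No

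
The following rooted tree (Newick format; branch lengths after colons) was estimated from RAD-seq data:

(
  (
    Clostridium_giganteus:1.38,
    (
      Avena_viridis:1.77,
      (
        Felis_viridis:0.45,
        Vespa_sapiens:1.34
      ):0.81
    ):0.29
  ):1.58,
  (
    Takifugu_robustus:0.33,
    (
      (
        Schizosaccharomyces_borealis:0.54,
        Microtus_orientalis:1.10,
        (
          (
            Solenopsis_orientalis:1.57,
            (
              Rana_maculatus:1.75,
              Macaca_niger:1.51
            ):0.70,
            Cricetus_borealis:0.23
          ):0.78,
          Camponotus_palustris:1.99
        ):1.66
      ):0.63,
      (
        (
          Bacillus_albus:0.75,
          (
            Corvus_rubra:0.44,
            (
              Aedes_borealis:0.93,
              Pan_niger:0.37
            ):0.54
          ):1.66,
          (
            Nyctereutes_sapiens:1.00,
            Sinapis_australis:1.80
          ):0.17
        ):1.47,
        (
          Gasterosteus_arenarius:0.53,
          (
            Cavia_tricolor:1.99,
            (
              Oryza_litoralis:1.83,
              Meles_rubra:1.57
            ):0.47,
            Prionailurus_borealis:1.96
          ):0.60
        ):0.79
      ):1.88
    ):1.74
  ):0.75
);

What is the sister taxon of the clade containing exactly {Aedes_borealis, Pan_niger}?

Corvus_rubra

The clade containing exactly {Aedes_borealis, Pan_niger} attaches to the tree at the node subtending (Corvus_rubra,(Aedes_borealis,Pan_niger)).
The other lineage descending from that same node — the sister group — is the single tip Corvus_rubra.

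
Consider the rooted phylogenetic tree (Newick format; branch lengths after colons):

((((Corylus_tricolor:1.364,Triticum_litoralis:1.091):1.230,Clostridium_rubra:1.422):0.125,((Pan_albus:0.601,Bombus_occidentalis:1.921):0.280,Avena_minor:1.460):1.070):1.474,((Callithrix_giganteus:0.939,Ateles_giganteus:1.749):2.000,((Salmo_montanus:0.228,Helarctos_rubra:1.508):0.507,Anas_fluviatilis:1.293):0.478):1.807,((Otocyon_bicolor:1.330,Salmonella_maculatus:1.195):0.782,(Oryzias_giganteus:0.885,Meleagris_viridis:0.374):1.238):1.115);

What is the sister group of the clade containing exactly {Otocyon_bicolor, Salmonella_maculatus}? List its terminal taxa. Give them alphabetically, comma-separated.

The clade containing exactly {Otocyon_bicolor, Salmonella_maculatus} attaches to the tree at the node subtending ((Otocyon_bicolor,Salmonella_maculatus),(Oryzias_giganteus,Meleagris_viridis)).
The other lineage descending from that same node — the sister group — is (Oryzias_giganteus,Meleagris_viridis); its 2 tips in alphabetical order are the answer.

Meleagris_viridis, Oryzias_giganteus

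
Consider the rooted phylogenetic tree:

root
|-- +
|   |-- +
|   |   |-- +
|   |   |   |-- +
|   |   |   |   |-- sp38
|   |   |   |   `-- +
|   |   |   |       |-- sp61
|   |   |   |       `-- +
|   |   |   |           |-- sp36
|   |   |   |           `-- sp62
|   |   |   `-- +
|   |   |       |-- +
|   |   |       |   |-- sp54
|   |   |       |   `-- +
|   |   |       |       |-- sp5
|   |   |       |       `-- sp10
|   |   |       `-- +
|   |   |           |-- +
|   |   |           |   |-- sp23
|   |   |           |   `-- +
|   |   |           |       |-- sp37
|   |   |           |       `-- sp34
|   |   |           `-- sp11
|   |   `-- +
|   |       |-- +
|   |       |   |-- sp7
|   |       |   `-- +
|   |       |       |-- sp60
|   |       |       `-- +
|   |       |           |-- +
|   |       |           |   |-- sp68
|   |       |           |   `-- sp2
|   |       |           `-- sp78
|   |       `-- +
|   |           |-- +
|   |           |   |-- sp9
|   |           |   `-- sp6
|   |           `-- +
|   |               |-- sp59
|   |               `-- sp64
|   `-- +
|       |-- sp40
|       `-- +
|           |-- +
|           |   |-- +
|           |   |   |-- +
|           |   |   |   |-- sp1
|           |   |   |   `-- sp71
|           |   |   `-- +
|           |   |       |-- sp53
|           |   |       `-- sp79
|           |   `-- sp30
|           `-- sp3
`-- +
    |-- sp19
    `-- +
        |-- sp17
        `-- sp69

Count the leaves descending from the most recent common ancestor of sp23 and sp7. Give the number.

The MRCA of sp23 and sp7 is the node subtending (((sp38,(sp61,(sp36,sp62))),((sp54,(sp5,sp10)),((sp23,(sp37,sp34)),sp11))),((sp7,(sp60,((sp68,sp2),sp78))),((sp9,sp6),(sp59,sp64)))).
That clade contains 20 terminal taxa: sp10, sp11, sp2, sp23, sp34, sp36, sp37, sp38, sp5, sp54, sp59, sp6, sp60, sp61, sp62, sp64, sp68, sp7, sp78, sp9.

20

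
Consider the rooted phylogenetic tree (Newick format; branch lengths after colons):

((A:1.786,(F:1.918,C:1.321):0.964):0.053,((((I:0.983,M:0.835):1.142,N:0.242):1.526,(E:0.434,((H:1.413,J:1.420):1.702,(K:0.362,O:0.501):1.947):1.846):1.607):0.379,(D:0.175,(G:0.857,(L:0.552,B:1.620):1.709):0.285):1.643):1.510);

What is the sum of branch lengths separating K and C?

The path runs K → … → MRCA → … → C; the MRCA is the root of the tree.
Branch lengths along that path: 0.362 + 1.947 + 1.846 + 1.607 + 0.379 + 1.510 + 0.053 + 0.964 + 1.321 = 9.989.

9.989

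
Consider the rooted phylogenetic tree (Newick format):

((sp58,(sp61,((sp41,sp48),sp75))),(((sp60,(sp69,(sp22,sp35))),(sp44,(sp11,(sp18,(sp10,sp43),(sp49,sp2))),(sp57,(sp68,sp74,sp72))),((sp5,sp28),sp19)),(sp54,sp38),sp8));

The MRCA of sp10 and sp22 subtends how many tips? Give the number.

The MRCA of sp10 and sp22 is the node subtending ((sp60,(sp69,(sp22,sp35))),(sp44,(sp11,(sp18,(sp10,sp43),(sp49,sp2))),(sp57,(sp68,sp74,sp72))),((sp5,sp28),sp19)).
That clade contains 18 terminal taxa: sp10, sp11, sp18, sp19, sp2, sp22, sp28, sp35, sp43, sp44, sp49, sp5, sp57, sp60, sp68, sp69, sp72, sp74.

18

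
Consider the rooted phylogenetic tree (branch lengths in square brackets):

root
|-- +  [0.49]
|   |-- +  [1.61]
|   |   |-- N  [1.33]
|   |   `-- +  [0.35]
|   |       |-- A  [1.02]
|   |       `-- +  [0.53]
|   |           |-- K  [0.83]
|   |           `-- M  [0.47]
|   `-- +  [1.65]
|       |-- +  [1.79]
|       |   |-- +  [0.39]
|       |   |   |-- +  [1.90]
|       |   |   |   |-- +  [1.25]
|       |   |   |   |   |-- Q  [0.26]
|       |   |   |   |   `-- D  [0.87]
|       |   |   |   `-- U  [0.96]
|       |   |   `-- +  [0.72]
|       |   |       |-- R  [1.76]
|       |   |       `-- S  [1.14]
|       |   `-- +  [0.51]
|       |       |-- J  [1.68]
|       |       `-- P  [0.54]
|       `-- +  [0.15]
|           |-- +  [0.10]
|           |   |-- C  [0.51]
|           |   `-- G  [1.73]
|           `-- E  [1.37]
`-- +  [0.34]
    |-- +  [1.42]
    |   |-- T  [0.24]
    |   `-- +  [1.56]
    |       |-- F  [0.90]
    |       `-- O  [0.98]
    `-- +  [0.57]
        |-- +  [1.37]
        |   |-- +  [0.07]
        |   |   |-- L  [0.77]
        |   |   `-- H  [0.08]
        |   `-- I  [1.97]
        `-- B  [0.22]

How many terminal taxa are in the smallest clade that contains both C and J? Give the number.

10

The MRCA of C and J is the node subtending (((((Q,D),U),(R,S)),(J,P)),((C,G),E)).
That clade contains 10 terminal taxa: C, D, E, G, J, P, Q, R, S, U.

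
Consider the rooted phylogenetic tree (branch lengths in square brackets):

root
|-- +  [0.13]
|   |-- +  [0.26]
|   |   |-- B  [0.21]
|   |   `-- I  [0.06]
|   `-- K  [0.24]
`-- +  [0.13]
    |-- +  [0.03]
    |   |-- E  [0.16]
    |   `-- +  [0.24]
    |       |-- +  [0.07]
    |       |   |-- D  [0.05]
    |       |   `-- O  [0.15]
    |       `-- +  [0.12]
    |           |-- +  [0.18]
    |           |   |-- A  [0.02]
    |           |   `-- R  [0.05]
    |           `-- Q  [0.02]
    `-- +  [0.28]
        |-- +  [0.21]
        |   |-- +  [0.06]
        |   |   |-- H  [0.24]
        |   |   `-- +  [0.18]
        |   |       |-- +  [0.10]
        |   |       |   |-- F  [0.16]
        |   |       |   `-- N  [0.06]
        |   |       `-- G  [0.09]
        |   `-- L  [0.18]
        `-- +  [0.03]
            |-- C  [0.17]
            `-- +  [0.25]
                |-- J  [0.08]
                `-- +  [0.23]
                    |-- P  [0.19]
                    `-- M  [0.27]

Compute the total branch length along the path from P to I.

1.56

The path runs P → … → MRCA → … → I; the MRCA is the root of the tree.
Branch lengths along that path: 0.19 + 0.23 + 0.25 + 0.03 + 0.28 + 0.13 + 0.13 + 0.26 + 0.06 = 1.56.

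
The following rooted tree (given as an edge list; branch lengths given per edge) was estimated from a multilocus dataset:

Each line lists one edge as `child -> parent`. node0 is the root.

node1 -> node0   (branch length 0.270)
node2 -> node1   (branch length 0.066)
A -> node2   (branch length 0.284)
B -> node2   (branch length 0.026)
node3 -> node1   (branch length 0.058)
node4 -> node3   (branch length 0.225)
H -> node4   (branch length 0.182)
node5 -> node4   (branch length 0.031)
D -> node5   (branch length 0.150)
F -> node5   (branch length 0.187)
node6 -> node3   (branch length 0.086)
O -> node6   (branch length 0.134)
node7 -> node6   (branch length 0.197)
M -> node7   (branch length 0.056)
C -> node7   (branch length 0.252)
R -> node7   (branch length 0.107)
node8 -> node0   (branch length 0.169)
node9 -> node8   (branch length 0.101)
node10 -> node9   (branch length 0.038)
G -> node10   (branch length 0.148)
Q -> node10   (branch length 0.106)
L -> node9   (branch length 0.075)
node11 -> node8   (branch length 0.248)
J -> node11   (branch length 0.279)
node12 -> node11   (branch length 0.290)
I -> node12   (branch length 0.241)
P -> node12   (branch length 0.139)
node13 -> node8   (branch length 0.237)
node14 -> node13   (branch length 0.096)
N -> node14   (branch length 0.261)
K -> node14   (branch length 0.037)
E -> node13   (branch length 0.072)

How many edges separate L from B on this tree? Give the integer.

The MRCA of L and B is the root of the tree.
From L up to that node: 3 branches. From B up to the same node: 3 branches. Total: 3 + 3 = 6.

6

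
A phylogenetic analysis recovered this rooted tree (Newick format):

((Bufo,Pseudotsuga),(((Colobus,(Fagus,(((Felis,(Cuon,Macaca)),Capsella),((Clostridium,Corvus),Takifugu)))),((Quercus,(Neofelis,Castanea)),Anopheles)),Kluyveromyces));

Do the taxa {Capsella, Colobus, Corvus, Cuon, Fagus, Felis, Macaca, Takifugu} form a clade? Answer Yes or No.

The MRCA of the listed taxa subtends (Colobus,(Fagus,(((Felis,(Cuon,Macaca)),Capsella),((Clostridium,Corvus),Takifugu)))).
That clade also contains Clostridium, which is not in the proposed group, so the group is not monophyletic.

No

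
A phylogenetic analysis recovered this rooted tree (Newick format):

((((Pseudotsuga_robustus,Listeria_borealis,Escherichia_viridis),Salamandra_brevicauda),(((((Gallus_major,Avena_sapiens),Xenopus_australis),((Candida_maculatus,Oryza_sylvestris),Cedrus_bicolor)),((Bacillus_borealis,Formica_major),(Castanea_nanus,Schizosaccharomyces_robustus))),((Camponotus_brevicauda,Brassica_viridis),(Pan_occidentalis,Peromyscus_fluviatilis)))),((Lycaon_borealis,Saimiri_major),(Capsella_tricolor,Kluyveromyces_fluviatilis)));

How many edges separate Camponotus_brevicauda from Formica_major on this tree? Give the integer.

The MRCA of Camponotus_brevicauda and Formica_major is the node subtending (((((Gallus_major,Avena_sapiens),Xenopus_australis),((Candida_maculatus,Oryza_sylvestris),Cedrus_bicolor)),((Bacillus_borealis,Formica_major),(Castanea_nanus,Schizosaccharomyces_robustus))),((Camponotus_brevicauda,Brassica_viridis),(Pan_occidentalis,Peromyscus_fluviatilis))).
From Camponotus_brevicauda up to that node: 3 branches. From Formica_major up to the same node: 4 branches. Total: 3 + 4 = 7.

7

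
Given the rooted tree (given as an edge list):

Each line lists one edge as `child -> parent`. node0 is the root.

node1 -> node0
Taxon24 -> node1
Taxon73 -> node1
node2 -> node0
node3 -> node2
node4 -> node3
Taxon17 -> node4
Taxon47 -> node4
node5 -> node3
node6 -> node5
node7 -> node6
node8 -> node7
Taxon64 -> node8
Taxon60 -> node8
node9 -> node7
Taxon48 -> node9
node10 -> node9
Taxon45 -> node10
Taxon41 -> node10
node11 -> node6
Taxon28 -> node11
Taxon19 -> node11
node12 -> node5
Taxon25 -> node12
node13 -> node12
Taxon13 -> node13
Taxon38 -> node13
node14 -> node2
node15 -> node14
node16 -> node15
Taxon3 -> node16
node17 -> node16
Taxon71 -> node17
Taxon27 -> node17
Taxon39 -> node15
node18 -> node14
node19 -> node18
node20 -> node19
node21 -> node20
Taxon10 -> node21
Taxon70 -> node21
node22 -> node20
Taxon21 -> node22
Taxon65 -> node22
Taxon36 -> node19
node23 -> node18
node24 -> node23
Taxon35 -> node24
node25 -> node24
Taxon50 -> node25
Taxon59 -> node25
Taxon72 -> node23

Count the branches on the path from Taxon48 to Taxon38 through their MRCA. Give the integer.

7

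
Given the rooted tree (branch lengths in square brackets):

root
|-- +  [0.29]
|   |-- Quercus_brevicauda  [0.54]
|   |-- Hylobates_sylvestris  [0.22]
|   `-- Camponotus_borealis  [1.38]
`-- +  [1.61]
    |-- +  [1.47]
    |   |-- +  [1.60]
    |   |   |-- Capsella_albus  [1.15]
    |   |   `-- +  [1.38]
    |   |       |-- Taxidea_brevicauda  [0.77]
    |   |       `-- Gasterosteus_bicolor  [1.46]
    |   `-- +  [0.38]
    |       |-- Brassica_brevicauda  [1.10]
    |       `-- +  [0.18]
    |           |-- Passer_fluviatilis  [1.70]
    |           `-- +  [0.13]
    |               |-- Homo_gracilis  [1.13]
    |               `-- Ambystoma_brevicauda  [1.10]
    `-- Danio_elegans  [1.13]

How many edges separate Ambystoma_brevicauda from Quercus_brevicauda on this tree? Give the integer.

The MRCA of Ambystoma_brevicauda and Quercus_brevicauda is the root of the tree.
From Ambystoma_brevicauda up to that node: 6 branches. From Quercus_brevicauda up to the same node: 2 branches. Total: 6 + 2 = 8.

8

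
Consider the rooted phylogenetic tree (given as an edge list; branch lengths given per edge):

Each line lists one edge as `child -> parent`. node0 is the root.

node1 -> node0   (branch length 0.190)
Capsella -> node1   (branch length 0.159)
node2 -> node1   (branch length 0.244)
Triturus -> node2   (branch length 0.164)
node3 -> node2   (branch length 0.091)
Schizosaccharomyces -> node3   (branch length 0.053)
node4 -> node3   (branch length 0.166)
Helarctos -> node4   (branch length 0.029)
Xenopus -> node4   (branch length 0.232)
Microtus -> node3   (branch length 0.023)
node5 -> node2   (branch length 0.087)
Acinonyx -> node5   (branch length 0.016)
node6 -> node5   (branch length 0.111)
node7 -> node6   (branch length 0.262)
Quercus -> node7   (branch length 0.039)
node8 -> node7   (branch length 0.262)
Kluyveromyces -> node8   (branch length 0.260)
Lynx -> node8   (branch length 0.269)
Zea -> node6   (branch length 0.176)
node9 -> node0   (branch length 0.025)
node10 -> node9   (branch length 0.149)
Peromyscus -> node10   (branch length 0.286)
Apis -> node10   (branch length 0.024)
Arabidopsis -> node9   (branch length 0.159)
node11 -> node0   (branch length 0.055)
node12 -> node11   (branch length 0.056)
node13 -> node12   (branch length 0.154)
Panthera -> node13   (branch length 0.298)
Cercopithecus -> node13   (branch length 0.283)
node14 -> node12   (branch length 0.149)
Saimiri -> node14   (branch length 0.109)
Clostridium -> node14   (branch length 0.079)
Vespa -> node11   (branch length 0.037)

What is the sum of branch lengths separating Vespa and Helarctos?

The path runs Vespa → … → MRCA → … → Helarctos; the MRCA is the root of the tree.
Branch lengths along that path: 0.037 + 0.055 + 0.190 + 0.244 + 0.091 + 0.166 + 0.029 = 0.812.

0.812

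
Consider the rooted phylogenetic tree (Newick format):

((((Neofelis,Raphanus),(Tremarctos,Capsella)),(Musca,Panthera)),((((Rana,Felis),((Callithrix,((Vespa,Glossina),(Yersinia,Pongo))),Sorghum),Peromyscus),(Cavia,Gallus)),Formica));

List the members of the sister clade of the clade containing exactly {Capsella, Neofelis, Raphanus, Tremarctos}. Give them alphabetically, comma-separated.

The clade containing exactly {Capsella, Neofelis, Raphanus, Tremarctos} attaches to the tree at the node subtending (((Neofelis,Raphanus),(Tremarctos,Capsella)),(Musca,Panthera)).
The other lineage descending from that same node — the sister group — is (Musca,Panthera); its 2 tips in alphabetical order are the answer.

Musca, Panthera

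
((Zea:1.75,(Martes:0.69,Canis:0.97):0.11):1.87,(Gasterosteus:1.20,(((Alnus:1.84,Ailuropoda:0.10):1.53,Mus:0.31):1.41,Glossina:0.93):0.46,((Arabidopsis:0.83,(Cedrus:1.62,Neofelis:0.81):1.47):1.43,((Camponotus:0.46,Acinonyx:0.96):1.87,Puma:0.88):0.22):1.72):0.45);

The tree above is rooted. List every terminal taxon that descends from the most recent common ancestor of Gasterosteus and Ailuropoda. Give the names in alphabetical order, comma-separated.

Tracing Gasterosteus: it sits inside (Gasterosteus,(((Alnus,Ailuropoda),Mus),Glossina),((Arabidopsis,(Cedrus,Neofelis)),((Camponotus,Acinonyx),Puma))).
Tracing Ailuropoda: it sits inside (Alnus,Ailuropoda).
The smallest clade enclosing both is (Gasterosteus,(((Alnus,Ailuropoda),Mus),Glossina),((Arabidopsis,(Cedrus,Neofelis)),((Camponotus,Acinonyx),Puma))); the answer is its 11 terminal taxa in alphabetical order.

Acinonyx, Ailuropoda, Alnus, Arabidopsis, Camponotus, Cedrus, Gasterosteus, Glossina, Mus, Neofelis, Puma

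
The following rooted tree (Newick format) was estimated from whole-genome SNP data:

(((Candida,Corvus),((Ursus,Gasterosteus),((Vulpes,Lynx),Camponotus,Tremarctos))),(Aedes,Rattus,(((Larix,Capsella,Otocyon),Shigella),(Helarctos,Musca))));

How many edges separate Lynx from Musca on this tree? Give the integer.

9

The MRCA of Lynx and Musca is the root of the tree.
From Lynx up to that node: 5 branches. From Musca up to the same node: 4 branches. Total: 5 + 4 = 9.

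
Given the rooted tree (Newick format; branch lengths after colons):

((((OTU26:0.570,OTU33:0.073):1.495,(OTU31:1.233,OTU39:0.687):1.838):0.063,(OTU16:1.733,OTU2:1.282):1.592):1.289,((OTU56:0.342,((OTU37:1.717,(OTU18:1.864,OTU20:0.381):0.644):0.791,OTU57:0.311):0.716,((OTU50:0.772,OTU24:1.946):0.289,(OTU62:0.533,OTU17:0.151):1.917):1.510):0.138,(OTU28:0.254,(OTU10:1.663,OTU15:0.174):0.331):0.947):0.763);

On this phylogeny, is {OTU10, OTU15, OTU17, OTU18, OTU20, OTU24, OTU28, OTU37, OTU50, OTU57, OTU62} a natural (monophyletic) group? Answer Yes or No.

The MRCA of the listed taxa subtends ((OTU56,((OTU37,(OTU18,OTU20)),OTU57),((OTU50,OTU24),(OTU62,OTU17))),(OTU28,(OTU10,OTU15))).
That clade also contains OTU56, which is not in the proposed group, so the group is not monophyletic.

No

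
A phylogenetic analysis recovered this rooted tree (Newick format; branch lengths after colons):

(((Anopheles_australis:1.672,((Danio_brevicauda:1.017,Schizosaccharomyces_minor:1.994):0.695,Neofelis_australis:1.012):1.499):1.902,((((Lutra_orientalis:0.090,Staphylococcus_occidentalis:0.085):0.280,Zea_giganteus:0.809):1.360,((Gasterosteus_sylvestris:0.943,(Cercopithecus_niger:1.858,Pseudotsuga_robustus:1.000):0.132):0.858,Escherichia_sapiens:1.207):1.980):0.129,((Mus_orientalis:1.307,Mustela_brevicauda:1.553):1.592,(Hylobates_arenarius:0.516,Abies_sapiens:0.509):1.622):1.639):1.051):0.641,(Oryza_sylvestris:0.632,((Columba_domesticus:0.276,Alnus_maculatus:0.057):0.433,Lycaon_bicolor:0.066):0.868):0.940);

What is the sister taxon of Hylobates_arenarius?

Hylobates_arenarius attaches to the tree at the node subtending (Hylobates_arenarius,Abies_sapiens).
The other lineage descending from that same node — the sister group — is the single tip Abies_sapiens.

Abies_sapiens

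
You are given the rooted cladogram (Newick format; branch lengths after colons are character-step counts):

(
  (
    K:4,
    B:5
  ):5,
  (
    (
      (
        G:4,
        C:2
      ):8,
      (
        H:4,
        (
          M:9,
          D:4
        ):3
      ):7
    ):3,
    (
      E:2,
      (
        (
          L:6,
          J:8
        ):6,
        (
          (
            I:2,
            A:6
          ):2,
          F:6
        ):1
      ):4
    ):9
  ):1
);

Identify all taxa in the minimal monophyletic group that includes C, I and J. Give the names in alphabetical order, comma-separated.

A, C, D, E, F, G, H, I, J, L, M

Tracing C: it sits inside (G,C).
Tracing I: it sits inside (I,A).
Tracing J: it sits inside (L,J).
The smallest clade enclosing all 3 is (((G,C),(H,(M,D))),(E,((L,J),((I,A),F)))); the answer is its 11 terminal taxa in alphabetical order.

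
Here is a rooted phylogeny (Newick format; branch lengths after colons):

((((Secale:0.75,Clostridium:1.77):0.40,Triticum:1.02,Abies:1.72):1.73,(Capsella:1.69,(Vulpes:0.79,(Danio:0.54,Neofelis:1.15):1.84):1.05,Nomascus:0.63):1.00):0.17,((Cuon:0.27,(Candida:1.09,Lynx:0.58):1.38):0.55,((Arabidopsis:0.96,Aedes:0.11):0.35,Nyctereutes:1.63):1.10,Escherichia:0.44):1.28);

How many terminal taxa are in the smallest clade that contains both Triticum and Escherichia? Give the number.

The MRCA of Triticum and Escherichia is the root, so the clade is the entire tree.
That clade contains 16 terminal taxa: Abies, Aedes, Arabidopsis, Candida, Capsella, Clostridium, Cuon, Danio, Escherichia, Lynx, Neofelis, Nomascus, Nyctereutes, Secale, Triticum, Vulpes.

16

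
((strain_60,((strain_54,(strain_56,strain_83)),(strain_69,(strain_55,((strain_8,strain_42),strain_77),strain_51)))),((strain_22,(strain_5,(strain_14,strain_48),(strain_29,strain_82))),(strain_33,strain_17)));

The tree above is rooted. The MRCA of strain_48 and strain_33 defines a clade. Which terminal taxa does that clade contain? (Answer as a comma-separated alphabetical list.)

Tracing strain_48: it sits inside (strain_14,strain_48).
Tracing strain_33: it sits inside (strain_33,strain_17).
The smallest clade enclosing both is ((strain_22,(strain_5,(strain_14,strain_48),(strain_29,strain_82))),(strain_33,strain_17)); the answer is its 8 terminal taxa in alphabetical order.

strain_14, strain_17, strain_22, strain_29, strain_33, strain_48, strain_5, strain_82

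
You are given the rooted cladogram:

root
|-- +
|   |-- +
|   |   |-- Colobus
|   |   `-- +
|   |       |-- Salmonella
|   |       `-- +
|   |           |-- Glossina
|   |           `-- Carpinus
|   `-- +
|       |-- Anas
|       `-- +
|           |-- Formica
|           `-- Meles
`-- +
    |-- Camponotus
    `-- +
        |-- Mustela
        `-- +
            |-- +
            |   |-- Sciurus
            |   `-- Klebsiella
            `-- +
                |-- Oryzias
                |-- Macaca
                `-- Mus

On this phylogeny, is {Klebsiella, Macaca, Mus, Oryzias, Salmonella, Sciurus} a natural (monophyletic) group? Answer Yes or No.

No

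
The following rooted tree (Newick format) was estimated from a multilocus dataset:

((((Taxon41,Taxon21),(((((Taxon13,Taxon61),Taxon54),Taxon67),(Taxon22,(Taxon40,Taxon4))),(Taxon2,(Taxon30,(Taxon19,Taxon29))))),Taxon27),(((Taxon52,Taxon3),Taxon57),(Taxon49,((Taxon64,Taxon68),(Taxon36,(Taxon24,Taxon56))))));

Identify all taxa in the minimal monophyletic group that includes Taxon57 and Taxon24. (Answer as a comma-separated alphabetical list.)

Taxon24, Taxon3, Taxon36, Taxon49, Taxon52, Taxon56, Taxon57, Taxon64, Taxon68

Tracing Taxon57: it sits inside ((Taxon52,Taxon3),Taxon57).
Tracing Taxon24: it sits inside (Taxon24,Taxon56).
The smallest clade enclosing both is (((Taxon52,Taxon3),Taxon57),(Taxon49,((Taxon64,Taxon68),(Taxon36,(Taxon24,Taxon56))))); the answer is its 9 terminal taxa in alphabetical order.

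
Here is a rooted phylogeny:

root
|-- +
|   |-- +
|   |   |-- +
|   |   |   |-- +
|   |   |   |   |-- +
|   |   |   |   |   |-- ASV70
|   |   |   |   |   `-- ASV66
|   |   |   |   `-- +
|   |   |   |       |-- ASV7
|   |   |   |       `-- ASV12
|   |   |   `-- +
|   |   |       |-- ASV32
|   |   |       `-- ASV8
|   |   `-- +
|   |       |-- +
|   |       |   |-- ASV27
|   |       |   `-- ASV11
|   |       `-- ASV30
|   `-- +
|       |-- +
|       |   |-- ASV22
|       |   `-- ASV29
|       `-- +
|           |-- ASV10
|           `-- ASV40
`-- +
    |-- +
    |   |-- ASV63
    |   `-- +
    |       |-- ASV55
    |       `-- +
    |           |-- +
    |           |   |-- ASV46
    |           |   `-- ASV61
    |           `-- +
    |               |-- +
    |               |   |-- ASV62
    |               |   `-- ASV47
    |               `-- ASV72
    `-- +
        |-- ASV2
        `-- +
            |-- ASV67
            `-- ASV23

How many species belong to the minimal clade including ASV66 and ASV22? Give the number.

13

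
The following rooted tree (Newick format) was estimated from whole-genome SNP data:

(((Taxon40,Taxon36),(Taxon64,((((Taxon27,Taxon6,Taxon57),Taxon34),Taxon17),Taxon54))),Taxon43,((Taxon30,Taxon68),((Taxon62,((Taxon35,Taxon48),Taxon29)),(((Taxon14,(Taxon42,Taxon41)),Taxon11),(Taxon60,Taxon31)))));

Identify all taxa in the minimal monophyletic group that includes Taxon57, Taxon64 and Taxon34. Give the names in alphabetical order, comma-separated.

Taxon17, Taxon27, Taxon34, Taxon54, Taxon57, Taxon6, Taxon64

Tracing Taxon57: it sits inside (Taxon27,Taxon6,Taxon57).
Tracing Taxon64: it sits inside (Taxon64,((((Taxon27,Taxon6,Taxon57),Taxon34),Taxon17),Taxon54)).
Tracing Taxon34: it sits inside ((Taxon27,Taxon6,Taxon57),Taxon34).
The smallest clade enclosing all 3 is (Taxon64,((((Taxon27,Taxon6,Taxon57),Taxon34),Taxon17),Taxon54)); the answer is its 7 terminal taxa in alphabetical order.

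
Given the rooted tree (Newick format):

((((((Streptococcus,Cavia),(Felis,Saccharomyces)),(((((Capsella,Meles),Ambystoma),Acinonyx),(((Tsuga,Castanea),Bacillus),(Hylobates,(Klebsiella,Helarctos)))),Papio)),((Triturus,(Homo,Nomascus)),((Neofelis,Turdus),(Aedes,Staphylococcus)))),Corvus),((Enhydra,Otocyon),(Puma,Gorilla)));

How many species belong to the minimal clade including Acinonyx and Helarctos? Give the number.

The MRCA of Acinonyx and Helarctos is the node subtending ((((Capsella,Meles),Ambystoma),Acinonyx),(((Tsuga,Castanea),Bacillus),(Hylobates,(Klebsiella,Helarctos)))).
That clade contains 10 terminal taxa: Acinonyx, Ambystoma, Bacillus, Capsella, Castanea, Helarctos, Hylobates, Klebsiella, Meles, Tsuga.

10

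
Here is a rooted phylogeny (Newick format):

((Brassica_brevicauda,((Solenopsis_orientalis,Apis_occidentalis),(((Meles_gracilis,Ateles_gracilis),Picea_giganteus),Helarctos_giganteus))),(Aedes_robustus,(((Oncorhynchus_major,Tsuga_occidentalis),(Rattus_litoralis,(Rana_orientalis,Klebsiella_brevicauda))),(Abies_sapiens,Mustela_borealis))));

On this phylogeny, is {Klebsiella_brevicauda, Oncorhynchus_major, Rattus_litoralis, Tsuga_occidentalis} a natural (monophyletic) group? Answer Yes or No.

No

The MRCA of the listed taxa subtends ((Oncorhynchus_major,Tsuga_occidentalis),(Rattus_litoralis,(Rana_orientalis,Klebsiella_brevicauda))).
That clade also contains Rana_orientalis, which is not in the proposed group, so the group is not monophyletic.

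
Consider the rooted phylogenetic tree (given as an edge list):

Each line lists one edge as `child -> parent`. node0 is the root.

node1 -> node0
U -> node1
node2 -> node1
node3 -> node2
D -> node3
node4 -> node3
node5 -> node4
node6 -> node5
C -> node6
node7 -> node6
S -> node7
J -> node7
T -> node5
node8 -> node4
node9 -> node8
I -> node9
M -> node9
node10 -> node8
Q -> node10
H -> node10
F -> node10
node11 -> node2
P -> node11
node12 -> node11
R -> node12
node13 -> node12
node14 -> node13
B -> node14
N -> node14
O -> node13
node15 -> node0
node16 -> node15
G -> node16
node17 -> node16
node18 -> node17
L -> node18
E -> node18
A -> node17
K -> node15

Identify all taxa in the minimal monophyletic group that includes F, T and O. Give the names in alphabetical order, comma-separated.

B, C, D, F, H, I, J, M, N, O, P, Q, R, S, T

Tracing F: it sits inside (Q,H,F).
Tracing T: it sits inside ((C,(S,J)),T).
Tracing O: it sits inside ((B,N),O).
The smallest clade enclosing all 3 is ((D,(((C,(S,J)),T),((I,M),(Q,H,F)))),(P,(R,((B,N),O)))); the answer is its 15 terminal taxa in alphabetical order.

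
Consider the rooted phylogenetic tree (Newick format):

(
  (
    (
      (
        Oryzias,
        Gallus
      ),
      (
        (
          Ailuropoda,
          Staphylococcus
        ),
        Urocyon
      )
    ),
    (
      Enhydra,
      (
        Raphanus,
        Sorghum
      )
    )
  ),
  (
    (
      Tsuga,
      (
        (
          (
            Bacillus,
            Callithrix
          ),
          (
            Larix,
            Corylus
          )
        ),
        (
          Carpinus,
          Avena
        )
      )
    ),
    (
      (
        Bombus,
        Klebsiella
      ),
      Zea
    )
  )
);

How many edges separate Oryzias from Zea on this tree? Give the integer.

7

The MRCA of Oryzias and Zea is the root of the tree.
From Oryzias up to that node: 4 branches. From Zea up to the same node: 3 branches. Total: 4 + 3 = 7.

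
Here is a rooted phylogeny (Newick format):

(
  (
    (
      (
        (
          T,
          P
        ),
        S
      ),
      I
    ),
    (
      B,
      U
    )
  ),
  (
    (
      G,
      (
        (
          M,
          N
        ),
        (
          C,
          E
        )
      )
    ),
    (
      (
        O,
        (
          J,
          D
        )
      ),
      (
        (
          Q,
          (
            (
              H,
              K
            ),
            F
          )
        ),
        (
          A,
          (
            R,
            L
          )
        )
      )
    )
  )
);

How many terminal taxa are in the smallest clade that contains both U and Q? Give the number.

21

The MRCA of U and Q is the root, so the clade is the entire tree.
That clade contains 21 terminal taxa: A, B, C, D, E, F, G, H, I, J, K, L, M, N, O, P, Q, R, S, T, U.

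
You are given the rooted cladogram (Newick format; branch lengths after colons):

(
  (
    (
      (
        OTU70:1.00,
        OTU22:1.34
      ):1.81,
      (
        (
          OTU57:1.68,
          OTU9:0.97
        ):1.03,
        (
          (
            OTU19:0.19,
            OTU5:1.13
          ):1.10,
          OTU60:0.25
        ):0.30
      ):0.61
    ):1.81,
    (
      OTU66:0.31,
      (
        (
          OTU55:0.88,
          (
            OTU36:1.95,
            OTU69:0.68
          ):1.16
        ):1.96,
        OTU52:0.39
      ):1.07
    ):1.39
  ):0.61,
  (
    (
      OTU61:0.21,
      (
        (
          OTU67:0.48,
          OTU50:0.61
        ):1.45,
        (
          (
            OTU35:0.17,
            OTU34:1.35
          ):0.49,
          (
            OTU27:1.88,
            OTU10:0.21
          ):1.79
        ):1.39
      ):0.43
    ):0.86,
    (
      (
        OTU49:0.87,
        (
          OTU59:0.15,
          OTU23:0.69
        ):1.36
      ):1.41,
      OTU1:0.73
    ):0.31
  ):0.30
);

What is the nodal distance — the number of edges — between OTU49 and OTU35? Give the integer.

8

The MRCA of OTU49 and OTU35 is the node subtending ((OTU61,((OTU67,OTU50),((OTU35,OTU34),(OTU27,OTU10)))),((OTU49,(OTU59,OTU23)),OTU1)).
From OTU49 up to that node: 3 branches. From OTU35 up to the same node: 5 branches. Total: 3 + 5 = 8.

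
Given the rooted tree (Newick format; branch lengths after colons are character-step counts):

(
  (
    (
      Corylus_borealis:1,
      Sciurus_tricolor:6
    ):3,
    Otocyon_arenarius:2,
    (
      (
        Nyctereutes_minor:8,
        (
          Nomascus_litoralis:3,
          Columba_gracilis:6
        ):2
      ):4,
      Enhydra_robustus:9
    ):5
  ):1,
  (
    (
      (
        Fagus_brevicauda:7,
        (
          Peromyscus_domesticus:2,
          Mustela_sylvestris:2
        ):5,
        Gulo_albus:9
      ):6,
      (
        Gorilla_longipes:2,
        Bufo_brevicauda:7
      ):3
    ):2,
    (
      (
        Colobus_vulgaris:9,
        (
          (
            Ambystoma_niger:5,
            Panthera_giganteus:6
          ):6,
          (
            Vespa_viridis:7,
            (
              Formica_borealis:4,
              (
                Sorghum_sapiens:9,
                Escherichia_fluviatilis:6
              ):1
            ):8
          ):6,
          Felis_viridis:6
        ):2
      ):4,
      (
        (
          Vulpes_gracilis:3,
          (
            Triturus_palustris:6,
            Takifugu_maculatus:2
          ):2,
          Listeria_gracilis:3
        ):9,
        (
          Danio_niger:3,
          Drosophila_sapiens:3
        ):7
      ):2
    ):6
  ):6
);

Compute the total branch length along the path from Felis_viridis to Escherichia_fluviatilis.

The path runs Felis_viridis → … → MRCA → … → Escherichia_fluviatilis; the MRCA is the node subtending ((Ambystoma_niger,Panthera_giganteus),(Vespa_viridis,(Formica_borealis,(Sorghum_sapiens,Escherichia_fluviatilis))),Felis_viridis).
Branch lengths along that path: 6 + 6 + 8 + 1 + 6 = 27.

27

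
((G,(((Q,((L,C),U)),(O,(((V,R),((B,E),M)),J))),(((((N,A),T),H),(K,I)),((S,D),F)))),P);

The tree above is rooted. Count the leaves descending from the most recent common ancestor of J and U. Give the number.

The MRCA of J and U is the node subtending ((Q,((L,C),U)),(O,(((V,R),((B,E),M)),J))).
That clade contains 11 terminal taxa: B, C, E, J, L, M, O, Q, R, U, V.

11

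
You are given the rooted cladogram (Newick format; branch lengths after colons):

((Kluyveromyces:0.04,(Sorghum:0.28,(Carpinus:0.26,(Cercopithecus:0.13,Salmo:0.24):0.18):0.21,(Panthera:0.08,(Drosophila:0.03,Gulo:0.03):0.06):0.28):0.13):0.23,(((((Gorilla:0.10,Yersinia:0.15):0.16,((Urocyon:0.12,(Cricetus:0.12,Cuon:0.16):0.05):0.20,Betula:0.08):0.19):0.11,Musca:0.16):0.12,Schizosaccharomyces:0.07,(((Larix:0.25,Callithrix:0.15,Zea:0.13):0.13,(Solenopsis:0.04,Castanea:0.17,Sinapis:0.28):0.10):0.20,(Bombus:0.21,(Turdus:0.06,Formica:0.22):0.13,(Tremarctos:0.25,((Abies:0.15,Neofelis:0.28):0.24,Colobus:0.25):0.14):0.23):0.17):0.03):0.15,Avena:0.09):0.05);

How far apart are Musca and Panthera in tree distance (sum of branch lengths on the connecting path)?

The path runs Musca → … → MRCA → … → Panthera; the MRCA is the root of the tree.
Branch lengths along that path: 0.16 + 0.12 + 0.15 + 0.05 + 0.23 + 0.13 + 0.28 + 0.08 = 1.20.

1.20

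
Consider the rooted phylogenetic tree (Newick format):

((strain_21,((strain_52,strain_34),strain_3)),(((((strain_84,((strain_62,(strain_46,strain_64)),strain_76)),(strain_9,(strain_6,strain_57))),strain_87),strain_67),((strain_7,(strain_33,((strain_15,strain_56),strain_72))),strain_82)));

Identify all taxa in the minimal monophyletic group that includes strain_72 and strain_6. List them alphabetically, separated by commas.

strain_15, strain_33, strain_46, strain_56, strain_57, strain_6, strain_62, strain_64, strain_67, strain_7, strain_72, strain_76, strain_82, strain_84, strain_87, strain_9

Tracing strain_72: it sits inside ((strain_15,strain_56),strain_72).
Tracing strain_6: it sits inside (strain_6,strain_57).
The smallest clade enclosing both is (((((strain_84,((strain_62,(strain_46,strain_64)),strain_76)),(strain_9,(strain_6,strain_57))),strain_87),strain_67),((strain_7,(strain_33,((strain_15,strain_56),strain_72))),strain_82)); the answer is its 16 terminal taxa in alphabetical order.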